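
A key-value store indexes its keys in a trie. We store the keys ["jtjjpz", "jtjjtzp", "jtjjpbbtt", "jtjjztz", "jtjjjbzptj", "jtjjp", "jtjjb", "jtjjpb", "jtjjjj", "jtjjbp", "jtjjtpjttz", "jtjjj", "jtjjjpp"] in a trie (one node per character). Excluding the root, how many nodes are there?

Trie structure (* marks end of a word):
(root)
└─ j
   └─ t
      └─ j
         └─ j
            ├─ b *
            │  └─ p *
            ├─ j *
            │  ├─ b
            │  │  └─ z
            │  │     └─ p
            │  │        └─ t
            │  │           └─ j *
            │  ├─ j *
            │  └─ p
            │     └─ p *
            ├─ p *
            │  ├─ b *
            │  │  └─ b
            │  │     └─ t
            │  │        └─ t *
            │  └─ z *
            ├─ t
            │  ├─ p
            │  │  └─ j
            │  │     └─ t
            │  │        └─ t
            │  │           └─ z *
            │  └─ z
            │     └─ p *
            └─ z
               └─ t
                  └─ z *
Counting every labelled node above: 32.

32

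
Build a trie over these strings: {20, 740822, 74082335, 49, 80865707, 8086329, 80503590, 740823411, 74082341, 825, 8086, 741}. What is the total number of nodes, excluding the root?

For each word, the new-node count is its length minus the longest prefix already in the trie:
  "20" → 2 new (2, 0)
  "740822" → 6 new (7, 4, 0, 8, 2, 2)
  "74082335" → prefix "74082" already present; 3 new (3, 3, 5)
  "49" → 2 new (4, 9)
  "80865707" → 8 new (8, 0, 8, 6, 5, 7, 0, 7)
  "8086329" → prefix "8086" already present; 3 new (3, 2, 9)
  "80503590" → prefix "80" already present; 6 new (5, 0, 3, 5, 9, 0)
  "740823411" → prefix "740823" already present; 3 new (4, 1, 1)
  "74082341" → prefix "74082341" already present; 0 new (none)
  "825" → prefix "8" already present; 2 new (2, 5)
  "8086" → prefix "8086" already present; 0 new (none)
  "741" → prefix "74" already present; 1 new (1)
Total nodes = 2 + 6 + 3 + 2 + 8 + 3 + 6 + 3 + 0 + 2 + 0 + 1 = 36

36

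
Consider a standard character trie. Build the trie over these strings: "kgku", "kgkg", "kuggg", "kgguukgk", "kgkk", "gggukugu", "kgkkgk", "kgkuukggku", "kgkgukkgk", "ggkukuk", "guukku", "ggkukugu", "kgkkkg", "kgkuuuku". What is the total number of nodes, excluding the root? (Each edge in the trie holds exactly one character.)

54

For each word, the new-node count is its length minus the longest prefix already in the trie:
  "kgku" → 4 new (k, g, k, u)
  "kgkg" → prefix "kgk" already present; 1 new (g)
  "kuggg" → prefix "k" already present; 4 new (u, g, g, g)
  "kgguukgk" → prefix "kg" already present; 6 new (g, u, u, k, g, k)
  "kgkk" → prefix "kgk" already present; 1 new (k)
  "gggukugu" → 8 new (g, g, g, u, k, u, g, u)
  "kgkkgk" → prefix "kgkk" already present; 2 new (g, k)
  "kgkuukggku" → prefix "kgku" already present; 6 new (u, k, g, g, k, u)
  "kgkgukkgk" → prefix "kgkg" already present; 5 new (u, k, k, g, k)
  "ggkukuk" → prefix "gg" already present; 5 new (k, u, k, u, k)
  "guukku" → prefix "g" already present; 5 new (u, u, k, k, u)
  "ggkukugu" → prefix "ggkuku" already present; 2 new (g, u)
  "kgkkkg" → prefix "kgkk" already present; 2 new (k, g)
  "kgkuuuku" → prefix "kgkuu" already present; 3 new (u, k, u)
Total nodes = 4 + 1 + 4 + 6 + 1 + 8 + 2 + 6 + 5 + 5 + 5 + 2 + 2 + 3 = 54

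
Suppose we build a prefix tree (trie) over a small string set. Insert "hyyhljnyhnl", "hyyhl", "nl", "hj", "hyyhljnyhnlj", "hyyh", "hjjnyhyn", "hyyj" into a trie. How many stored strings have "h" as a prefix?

7

Filter for entries beginning with "h":
Words under "h": hj, hjjnyhyn, hyyh, hyyhl, hyyhljnyhnl, hyyhljnyhnlj, hyyj
Count: 7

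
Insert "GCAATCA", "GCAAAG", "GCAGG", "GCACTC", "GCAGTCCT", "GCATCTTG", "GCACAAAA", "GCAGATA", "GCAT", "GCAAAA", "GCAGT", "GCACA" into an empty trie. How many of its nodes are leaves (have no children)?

Leaves are exactly the stored words that no other stored word extends.
Those words: "GCAAAA", "GCAAAG", "GCAATCA", "GCACAAAA", "GCACTC", "GCAGATA", "GCAGG", "GCAGTCCT", "GCATCTTG"
Leaf count: 9

9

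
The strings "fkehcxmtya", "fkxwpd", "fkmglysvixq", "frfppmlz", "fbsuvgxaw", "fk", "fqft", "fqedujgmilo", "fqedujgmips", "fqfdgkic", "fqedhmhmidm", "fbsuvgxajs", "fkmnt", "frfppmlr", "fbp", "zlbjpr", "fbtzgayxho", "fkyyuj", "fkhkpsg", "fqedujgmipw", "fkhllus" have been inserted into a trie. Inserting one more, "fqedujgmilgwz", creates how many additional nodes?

3

The longest prefix of "fqedujgmilgwz" already in the trie is "fqedujgmil" (length 10).
Each of the 3 remaining characters creates one node.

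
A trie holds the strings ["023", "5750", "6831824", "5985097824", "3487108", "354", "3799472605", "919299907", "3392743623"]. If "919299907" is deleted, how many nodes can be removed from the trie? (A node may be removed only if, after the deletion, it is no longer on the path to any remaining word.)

9

A node on "919299907"'s path can go only if nothing else ends at it or branches off below it.
No other word shares any prefix with "919299907", so all 9 of its nodes go.
Nodes removed: 9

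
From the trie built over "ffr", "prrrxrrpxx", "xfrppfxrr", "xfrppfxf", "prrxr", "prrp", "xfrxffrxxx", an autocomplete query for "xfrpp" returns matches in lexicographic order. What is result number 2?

Filter for "xfrpp…" and sort: "xfrppfxf", "xfrppfxrr"
The 2nd is xfrppfxrr.

xfrppfxrr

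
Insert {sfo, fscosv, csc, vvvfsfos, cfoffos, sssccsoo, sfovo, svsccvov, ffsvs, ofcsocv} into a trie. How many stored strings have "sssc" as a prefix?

Walk to "sssc"; the words in its subtree are exactly those with that prefix.
Matches: "sssccsoo"
Count: 1

1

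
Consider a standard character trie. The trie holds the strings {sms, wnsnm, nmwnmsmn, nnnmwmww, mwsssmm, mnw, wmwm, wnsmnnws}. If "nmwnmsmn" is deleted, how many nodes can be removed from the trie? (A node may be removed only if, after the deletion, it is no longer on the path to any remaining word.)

After clearing the end-marker at "nmwnmsmn", prune upward until reaching a node still needed by another word.
The suffix "mwnmsmn" (7 nodes) is used only by "nmwnmsmn"; the node for "n" still has the child "n", so pruning stops there.
Nodes removed: 7

7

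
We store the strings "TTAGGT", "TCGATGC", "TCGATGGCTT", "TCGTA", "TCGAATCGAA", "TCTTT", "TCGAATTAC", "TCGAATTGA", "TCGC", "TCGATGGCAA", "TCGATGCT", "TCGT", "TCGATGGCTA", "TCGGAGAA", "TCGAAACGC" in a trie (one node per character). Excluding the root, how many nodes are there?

Trace insertions, counting only characters that open a new branch:
  "TTAGGT" → 6 new (T, T, A, G, G, T)
  "TCGATGC" → prefix "T" already present; 6 new (C, G, A, T, G, C)
  "TCGATGGCTT" → prefix "TCGATG" already present; 4 new (G, C, T, T)
  "TCGTA" → prefix "TCG" already present; 2 new (T, A)
  "TCGAATCGAA" → prefix "TCGA" already present; 6 new (A, T, C, G, A, A)
  "TCTTT" → prefix "TC" already present; 3 new (T, T, T)
  "TCGAATTAC" → prefix "TCGAAT" already present; 3 new (T, A, C)
  "TCGAATTGA" → prefix "TCGAATT" already present; 2 new (G, A)
  "TCGC" → prefix "TCG" already present; 1 new (C)
  "TCGATGGCAA" → prefix "TCGATGGC" already present; 2 new (A, A)
  "TCGATGCT" → prefix "TCGATGC" already present; 1 new (T)
  "TCGT" → prefix "TCGT" already present; 0 new (none)
  "TCGATGGCTA" → prefix "TCGATGGCT" already present; 1 new (A)
  "TCGGAGAA" → prefix "TCG" already present; 5 new (G, A, G, A, A)
  "TCGAAACGC" → prefix "TCGAA" already present; 4 new (A, C, G, C)
Total nodes = 6 + 6 + 4 + 2 + 6 + 3 + 3 + 2 + 1 + 2 + 1 + 0 + 1 + 5 + 4 = 46

46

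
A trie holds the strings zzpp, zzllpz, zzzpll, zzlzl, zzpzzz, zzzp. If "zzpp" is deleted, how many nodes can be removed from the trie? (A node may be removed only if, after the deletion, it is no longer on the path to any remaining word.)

1

After clearing the end-marker at "zzpp", prune upward until reaching a node still needed by another word.
The suffix "p" (1 node) is used only by "zzpp"; the node for "zzp" still has the child "z", so pruning stops there.
Nodes removed: 1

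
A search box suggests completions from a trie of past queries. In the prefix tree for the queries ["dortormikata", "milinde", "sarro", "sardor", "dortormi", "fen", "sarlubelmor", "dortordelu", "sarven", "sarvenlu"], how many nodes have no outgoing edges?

8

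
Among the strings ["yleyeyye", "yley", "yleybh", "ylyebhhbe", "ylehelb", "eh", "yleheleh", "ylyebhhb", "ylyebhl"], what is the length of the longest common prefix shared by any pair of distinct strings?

8

Look for the deepest trie node that still has at least two words in its subtree.
e.g. "ylyebhhb" and "ylyebhhbe" share the prefix "ylyebhhb" of length 8; no pair shares a longer one.
Longest shared-prefix length: 8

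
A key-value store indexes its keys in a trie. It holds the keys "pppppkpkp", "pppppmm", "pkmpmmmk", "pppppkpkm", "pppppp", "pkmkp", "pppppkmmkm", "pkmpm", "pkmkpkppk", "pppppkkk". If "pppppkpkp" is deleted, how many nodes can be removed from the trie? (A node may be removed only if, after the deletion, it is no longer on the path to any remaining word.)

1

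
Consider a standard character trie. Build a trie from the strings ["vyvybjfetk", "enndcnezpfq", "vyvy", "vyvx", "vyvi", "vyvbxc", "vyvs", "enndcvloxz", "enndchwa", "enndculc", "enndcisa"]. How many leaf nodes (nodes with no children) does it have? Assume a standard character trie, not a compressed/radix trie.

10

Leaves are exactly the stored words that no other stored word extends.
Those words: "enndchwa", "enndcisa", "enndcnezpfq", "enndculc", "enndcvloxz", "vyvbxc", "vyvi", "vyvs", "vyvx", "vyvybjfetk"
Leaf count: 10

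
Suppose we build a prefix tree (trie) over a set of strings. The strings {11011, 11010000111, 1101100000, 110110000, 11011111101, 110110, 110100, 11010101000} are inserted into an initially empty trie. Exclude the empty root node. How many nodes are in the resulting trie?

Trie structure (* marks end of a word):
(root)
└─ 1
   └─ 1
      └─ 0
         └─ 1
            ├─ 0
            │  ├─ 0 *
            │  │  └─ 0
            │  │     └─ 0
            │  │        └─ 1
            │  │           └─ 1
            │  │              └─ 1 *
            │  └─ 1
            │     └─ 0
            │        └─ 1
            │           └─ 0
            │              └─ 0
            │                 └─ 0 *
            └─ 1 *
               ├─ 0 *
               │  └─ 0
               │     └─ 0
               │        └─ 0 *
               │           └─ 0 *
               └─ 1
                  └─ 1
                     └─ 1
                        └─ 1
                           └─ 0
                              └─ 1 *
Counting every labelled node above: 29.

29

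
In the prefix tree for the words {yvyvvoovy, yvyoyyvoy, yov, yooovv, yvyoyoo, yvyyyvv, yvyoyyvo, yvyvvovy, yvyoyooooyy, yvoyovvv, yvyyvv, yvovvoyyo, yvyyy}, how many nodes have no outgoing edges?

10

A leaf is a node with no children — equivalently, the end of a word that is not a proper prefix of any other stored word.
Those words: "yooovv", "yov", "yvovvoyyo", "yvoyovvv", "yvyoyooooyy", "yvyoyyvoy", "yvyvvoovy", "yvyvvovy", "yvyyvv", "yvyyyvv"
Leaf count: 10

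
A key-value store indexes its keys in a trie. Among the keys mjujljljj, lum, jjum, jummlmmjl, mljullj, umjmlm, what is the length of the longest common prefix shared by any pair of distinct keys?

Equivalently: take the maximum, over all pairs, of their longest common prefix length.
e.g. "jjum" and "jummlmmjl" share the prefix "j" of length 1; no pair shares a longer one.
Longest shared-prefix length: 1

1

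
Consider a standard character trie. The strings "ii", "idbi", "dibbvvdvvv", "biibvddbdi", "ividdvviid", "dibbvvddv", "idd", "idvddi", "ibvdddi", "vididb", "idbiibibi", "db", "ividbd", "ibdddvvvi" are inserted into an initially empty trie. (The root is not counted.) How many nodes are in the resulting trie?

For each word, the new-node count is its length minus the longest prefix already in the trie:
  "ii" → 2 new (i, i)
  "idbi" → prefix "i" already present; 3 new (d, b, i)
  "dibbvvdvvv" → 10 new (d, i, b, b, v, v, d, v, v, v)
  "biibvddbdi" → 10 new (b, i, i, b, v, d, d, b, d, i)
  "ividdvviid" → prefix "i" already present; 9 new (v, i, d, d, v, v, i, i, d)
  "dibbvvddv" → prefix "dibbvvd" already present; 2 new (d, v)
  "idd" → prefix "id" already present; 1 new (d)
  "idvddi" → prefix "id" already present; 4 new (v, d, d, i)
  "ibvdddi" → prefix "i" already present; 6 new (b, v, d, d, d, i)
  "vididb" → 6 new (v, i, d, i, d, b)
  "idbiibibi" → prefix "idbi" already present; 5 new (i, b, i, b, i)
  "db" → prefix "d" already present; 1 new (b)
  "ividbd" → prefix "ivid" already present; 2 new (b, d)
  "ibdddvvvi" → prefix "ib" already present; 7 new (d, d, d, v, v, v, i)
Total nodes = 2 + 3 + 10 + 10 + 9 + 2 + 1 + 4 + 6 + 6 + 5 + 1 + 2 + 7 = 68

68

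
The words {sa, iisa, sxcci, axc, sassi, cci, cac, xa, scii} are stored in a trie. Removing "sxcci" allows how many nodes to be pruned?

After clearing the end-marker at "sxcci", prune upward until reaching a node still needed by another word.
The suffix "xcci" (4 nodes) is used only by "sxcci"; the node for "s" still has the child "a", so pruning stops there.
Nodes removed: 4

4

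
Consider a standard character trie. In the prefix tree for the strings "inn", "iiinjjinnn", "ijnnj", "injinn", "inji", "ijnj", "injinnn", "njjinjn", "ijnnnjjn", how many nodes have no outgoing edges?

7

Leaves are exactly the stored words that no other stored word extends.
Those words: "iiinjjinnn", "ijnj", "ijnnj", "ijnnnjjn", "injinnn", "inn", "njjinjn"
Leaf count: 7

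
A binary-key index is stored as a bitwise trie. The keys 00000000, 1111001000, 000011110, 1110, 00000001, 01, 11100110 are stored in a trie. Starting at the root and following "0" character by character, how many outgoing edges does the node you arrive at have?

2

The children of the "0" node are the distinct next characters among strings starting with "0".
Distinct next characters after "0": 0, 1.
That node has 2 child edges.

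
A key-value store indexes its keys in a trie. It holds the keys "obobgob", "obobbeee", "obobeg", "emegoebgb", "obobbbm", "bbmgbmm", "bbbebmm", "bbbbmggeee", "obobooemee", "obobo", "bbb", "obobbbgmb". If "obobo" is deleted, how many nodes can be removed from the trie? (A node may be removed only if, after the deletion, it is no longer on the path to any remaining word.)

0

Walk "obobo" from the leaf back toward the root, removing each node that no remaining word uses.
Every node on "obobo" is still needed (e.g. by "obobooemee"), so nothing is freed.
Nodes removed: 0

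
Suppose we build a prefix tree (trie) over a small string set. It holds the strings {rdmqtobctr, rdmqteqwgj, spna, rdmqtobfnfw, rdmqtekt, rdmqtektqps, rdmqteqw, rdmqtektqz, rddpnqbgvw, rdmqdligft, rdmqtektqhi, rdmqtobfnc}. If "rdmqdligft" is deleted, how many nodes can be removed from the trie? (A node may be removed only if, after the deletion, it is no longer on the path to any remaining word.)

6

Walk "rdmqdligft" from the leaf back toward the root, removing each node that no remaining word uses.
The suffix "dligft" (6 nodes) is used only by "rdmqdligft"; the node for "rdmq" still has the child "t", so pruning stops there.
Nodes removed: 6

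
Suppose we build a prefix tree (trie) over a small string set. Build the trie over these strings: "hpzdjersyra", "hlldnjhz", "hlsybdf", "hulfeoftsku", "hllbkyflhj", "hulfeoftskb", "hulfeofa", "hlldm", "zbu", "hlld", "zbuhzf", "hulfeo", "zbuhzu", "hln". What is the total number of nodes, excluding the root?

51

For each word, the new-node count is its length minus the longest prefix already in the trie:
  "hpzdjersyra" → 11 new (h, p, z, d, j, e, r, s, y, r, a)
  "hlldnjhz" → prefix "h" already present; 7 new (l, l, d, n, j, h, z)
  "hlsybdf" → prefix "hl" already present; 5 new (s, y, b, d, f)
  "hulfeoftsku" → prefix "h" already present; 10 new (u, l, f, e, o, f, t, s, k, u)
  "hllbkyflhj" → prefix "hll" already present; 7 new (b, k, y, f, l, h, j)
  "hulfeoftskb" → prefix "hulfeoftsk" already present; 1 new (b)
  "hulfeofa" → prefix "hulfeof" already present; 1 new (a)
  "hlldm" → prefix "hlld" already present; 1 new (m)
  "zbu" → 3 new (z, b, u)
  "hlld" → prefix "hlld" already present; 0 new (none)
  "zbuhzf" → prefix "zbu" already present; 3 new (h, z, f)
  "hulfeo" → prefix "hulfeo" already present; 0 new (none)
  "zbuhzu" → prefix "zbuhz" already present; 1 new (u)
  "hln" → prefix "hl" already present; 1 new (n)
Total nodes = 11 + 7 + 5 + 10 + 7 + 1 + 1 + 1 + 3 + 0 + 3 + 0 + 1 + 1 = 51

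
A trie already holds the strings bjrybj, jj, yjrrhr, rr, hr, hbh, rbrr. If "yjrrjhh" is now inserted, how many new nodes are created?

3

Walking "yjrrjhh" from the root, the first 4 characters ("yjrr") follow existing edges; "j" is the first miss.
New nodes needed: |"yjrrjhh"| − 4 = 7 − 4 = 3.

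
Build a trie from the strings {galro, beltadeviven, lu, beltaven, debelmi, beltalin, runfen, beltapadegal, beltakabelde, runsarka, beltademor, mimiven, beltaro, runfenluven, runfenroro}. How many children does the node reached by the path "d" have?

Walk "d" from the root, arriving at one node.
Characters that immediately follow "d" among the stored strings: {e}.
That node has 1 child edge.

1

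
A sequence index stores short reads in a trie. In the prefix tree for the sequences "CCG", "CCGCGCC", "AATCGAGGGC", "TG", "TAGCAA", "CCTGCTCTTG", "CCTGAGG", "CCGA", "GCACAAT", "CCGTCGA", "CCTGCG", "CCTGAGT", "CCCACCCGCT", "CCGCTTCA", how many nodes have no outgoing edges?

Leaves are exactly the stored words that no other stored word extends.
Those words: "AATCGAGGGC", "CCCACCCGCT", "CCGA", "CCGCGCC", "CCGCTTCA", "CCGTCGA", "CCTGAGG", "CCTGAGT", "CCTGCG", "CCTGCTCTTG", "GCACAAT", "TAGCAA", "TG"
Leaf count: 13

13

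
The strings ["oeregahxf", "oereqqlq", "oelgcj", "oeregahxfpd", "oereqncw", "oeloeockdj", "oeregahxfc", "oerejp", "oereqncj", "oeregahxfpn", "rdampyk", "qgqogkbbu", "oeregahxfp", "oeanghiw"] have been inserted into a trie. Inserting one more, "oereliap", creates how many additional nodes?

Walking "oereliap" from the root, the first 4 characters ("oere") follow existing edges; "l" is the first miss.
So 8 − 4 = 4 new nodes.

4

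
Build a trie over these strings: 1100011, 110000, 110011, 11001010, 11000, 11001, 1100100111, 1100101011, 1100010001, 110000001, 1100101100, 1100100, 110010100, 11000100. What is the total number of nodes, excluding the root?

30

Trace insertions, counting only characters that open a new branch:
  "1100011" → 7 new (1, 1, 0, 0, 0, 1, 1)
  "110000" → prefix "11000" already present; 1 new (0)
  "110011" → prefix "1100" already present; 2 new (1, 1)
  "11001010" → prefix "11001" already present; 3 new (0, 1, 0)
  "11000" → prefix "11000" already present; 0 new (none)
  "11001" → prefix "11001" already present; 0 new (none)
  "1100100111" → prefix "110010" already present; 4 new (0, 1, 1, 1)
  "1100101011" → prefix "11001010" already present; 2 new (1, 1)
  "1100010001" → prefix "110001" already present; 4 new (0, 0, 0, 1)
  "110000001" → prefix "110000" already present; 3 new (0, 0, 1)
  "1100101100" → prefix "1100101" already present; 3 new (1, 0, 0)
  "1100100" → prefix "1100100" already present; 0 new (none)
  "110010100" → prefix "11001010" already present; 1 new (0)
  "11000100" → prefix "11000100" already present; 0 new (none)
Total nodes = 7 + 1 + 2 + 3 + 0 + 0 + 4 + 2 + 4 + 3 + 3 + 0 + 1 + 0 = 30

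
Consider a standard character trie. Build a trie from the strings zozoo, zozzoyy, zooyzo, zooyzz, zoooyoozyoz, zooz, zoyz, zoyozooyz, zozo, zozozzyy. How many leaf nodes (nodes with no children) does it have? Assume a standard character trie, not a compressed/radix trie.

9

A leaf is a node with no children — equivalently, the end of a word that is not a proper prefix of any other stored word.
Those words: "zoooyoozyoz", "zooyzo", "zooyzz", "zooz", "zoyozooyz", "zoyz", "zozoo", "zozozzyy", "zozzoyy"
Leaf count: 9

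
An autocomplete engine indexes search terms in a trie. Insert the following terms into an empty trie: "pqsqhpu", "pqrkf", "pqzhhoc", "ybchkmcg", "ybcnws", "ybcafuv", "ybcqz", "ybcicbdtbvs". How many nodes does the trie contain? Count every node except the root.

40

Trie structure (* marks end of a word):
(root)
├─ p
│  └─ q
│     ├─ r
│     │  └─ k
│     │     └─ f *
│     ├─ s
│     │  └─ q
│     │     └─ h
│     │        └─ p
│     │           └─ u *
│     └─ z
│        └─ h
│           └─ h
│              └─ o
│                 └─ c *
└─ y
   └─ b
      └─ c
         ├─ a
         │  └─ f
         │     └─ u
         │        └─ v *
         ├─ h
         │  └─ k
         │     └─ m
         │        └─ c
         │           └─ g *
         ├─ i
         │  └─ c
         │     └─ b
         │        └─ d
         │           └─ t
         │              └─ b
         │                 └─ v
         │                    └─ s *
         ├─ n
         │  └─ w
         │     └─ s *
         └─ q
            └─ z *
Counting every labelled node above: 40.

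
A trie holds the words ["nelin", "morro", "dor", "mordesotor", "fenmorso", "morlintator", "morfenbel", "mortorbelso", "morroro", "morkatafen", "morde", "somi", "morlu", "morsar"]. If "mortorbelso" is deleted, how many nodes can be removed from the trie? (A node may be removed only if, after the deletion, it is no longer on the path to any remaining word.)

8

Walk "mortorbelso" from the leaf back toward the root, removing each node that no remaining word uses.
The suffix "torbelso" (8 nodes) is used only by "mortorbelso"; the node for "mor" still has the child "r", so pruning stops there.
Nodes removed: 8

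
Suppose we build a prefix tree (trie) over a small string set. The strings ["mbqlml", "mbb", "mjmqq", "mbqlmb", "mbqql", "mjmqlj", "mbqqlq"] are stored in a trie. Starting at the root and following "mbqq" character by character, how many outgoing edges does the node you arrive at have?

1

The children of the "mbqq" node are the distinct next characters among strings starting with "mbqq".
Distinct next characters after "mbqq": l.
That node has 1 child edge.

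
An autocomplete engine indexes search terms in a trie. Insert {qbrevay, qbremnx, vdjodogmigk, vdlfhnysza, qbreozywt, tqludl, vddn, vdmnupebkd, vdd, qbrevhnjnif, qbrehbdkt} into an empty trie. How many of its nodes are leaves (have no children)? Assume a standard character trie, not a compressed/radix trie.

10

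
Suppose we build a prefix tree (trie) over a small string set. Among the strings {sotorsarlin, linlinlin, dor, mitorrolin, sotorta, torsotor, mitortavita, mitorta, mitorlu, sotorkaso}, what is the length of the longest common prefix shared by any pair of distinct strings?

Look for the deepest trie node that still has at least two words in its subtree.
e.g. "mitorta" and "mitortavita" share the prefix "mitorta" of length 7; no pair shares a longer one.
Longest shared-prefix length: 7

7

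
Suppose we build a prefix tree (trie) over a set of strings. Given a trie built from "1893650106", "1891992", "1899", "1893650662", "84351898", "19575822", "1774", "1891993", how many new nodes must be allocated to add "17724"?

The longest prefix of "17724" already in the trie is "177" (length 3).
So 5 − 3 = 2 new nodes.

2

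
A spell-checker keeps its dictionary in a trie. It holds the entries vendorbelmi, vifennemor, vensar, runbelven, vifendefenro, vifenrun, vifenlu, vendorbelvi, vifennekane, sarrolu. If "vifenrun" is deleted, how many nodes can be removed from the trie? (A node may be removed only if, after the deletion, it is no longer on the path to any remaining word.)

3

Walk "vifenrun" from the leaf back toward the root, removing each node that no remaining word uses.
The suffix "run" (3 nodes) is used only by "vifenrun"; the node for "vifen" still has the child "n", so pruning stops there.
Nodes removed: 3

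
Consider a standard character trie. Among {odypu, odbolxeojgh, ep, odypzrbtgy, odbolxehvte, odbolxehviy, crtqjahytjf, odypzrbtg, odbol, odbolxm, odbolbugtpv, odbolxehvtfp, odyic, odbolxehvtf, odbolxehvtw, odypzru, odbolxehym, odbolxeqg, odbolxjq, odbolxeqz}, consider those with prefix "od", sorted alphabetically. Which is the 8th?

DFS of the "od" subtree visits, in order: "odbol", "odbolbugtpv", "odbolxehviy", "odbolxehvte", "odbolxehvtf", "odbolxehvtfp", "odbolxehvtw", "odbolxehym", "odbolxeojgh", "odbolxeqg", "odbolxeqz", "odbolxjq", "odbolxm", "odyic", "odypu", "odypzrbtg", "odypzrbtgy", "odypzru"
Position 8: odbolxehym

odbolxehym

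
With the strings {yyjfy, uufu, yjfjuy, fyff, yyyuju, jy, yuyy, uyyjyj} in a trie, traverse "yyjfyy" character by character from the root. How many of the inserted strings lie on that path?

1

Traverse "yyjfyy" character by character; count nodes along the way that are marked as word ends.
Prefixes of the query that are stored words: "yyjfy"
Count: 1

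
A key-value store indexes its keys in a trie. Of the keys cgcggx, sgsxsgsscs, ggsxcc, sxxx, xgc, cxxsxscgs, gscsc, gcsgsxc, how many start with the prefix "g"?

3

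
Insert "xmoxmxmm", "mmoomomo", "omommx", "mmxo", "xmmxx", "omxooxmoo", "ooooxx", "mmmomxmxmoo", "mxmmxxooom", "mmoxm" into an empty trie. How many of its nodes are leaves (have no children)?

10

Leaves are exactly the stored words that no other stored word extends.
Those words: "mmmomxmxmoo", "mmoomomo", "mmoxm", "mmxo", "mxmmxxooom", "omommx", "omxooxmoo", "ooooxx", "xmmxx", "xmoxmxmm"
Leaf count: 10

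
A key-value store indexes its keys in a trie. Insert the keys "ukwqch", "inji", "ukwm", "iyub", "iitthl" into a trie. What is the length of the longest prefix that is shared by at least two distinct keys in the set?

The deepest shared node is where two words last agree before diverging.
e.g. "ukwm" and "ukwqch" share the prefix "ukw" of length 3; no pair shares a longer one.
Longest shared-prefix length: 3

3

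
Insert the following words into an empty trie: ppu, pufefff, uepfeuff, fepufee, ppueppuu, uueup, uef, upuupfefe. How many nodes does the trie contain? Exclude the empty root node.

Trace insertions, counting only characters that open a new branch:
  "ppu" → 3 new (p, p, u)
  "pufefff" → prefix "p" already present; 6 new (u, f, e, f, f, f)
  "uepfeuff" → 8 new (u, e, p, f, e, u, f, f)
  "fepufee" → 7 new (f, e, p, u, f, e, e)
  "ppueppuu" → prefix "ppu" already present; 5 new (e, p, p, u, u)
  "uueup" → prefix "u" already present; 4 new (u, e, u, p)
  "uef" → prefix "ue" already present; 1 new (f)
  "upuupfefe" → prefix "u" already present; 8 new (p, u, u, p, f, e, f, e)
Total nodes = 3 + 6 + 8 + 7 + 5 + 4 + 1 + 8 = 42

42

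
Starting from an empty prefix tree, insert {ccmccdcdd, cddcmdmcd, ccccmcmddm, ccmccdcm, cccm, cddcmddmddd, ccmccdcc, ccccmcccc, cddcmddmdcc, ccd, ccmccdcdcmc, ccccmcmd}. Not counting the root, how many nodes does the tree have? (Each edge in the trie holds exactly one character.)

Count nodes per top-level branch (shared prefixes stored once):
  'c'-branch (ccccmcccc, ccccmcmd, ccccmcmddm, cccm, ccd, ccmccdcc, ccmccdcdcmc, ccmccdcdd, ccmccdcm, cddcmddmdcc, cddcmddmddd, cddcmdmcd): 42 nodes
Sum: 42

42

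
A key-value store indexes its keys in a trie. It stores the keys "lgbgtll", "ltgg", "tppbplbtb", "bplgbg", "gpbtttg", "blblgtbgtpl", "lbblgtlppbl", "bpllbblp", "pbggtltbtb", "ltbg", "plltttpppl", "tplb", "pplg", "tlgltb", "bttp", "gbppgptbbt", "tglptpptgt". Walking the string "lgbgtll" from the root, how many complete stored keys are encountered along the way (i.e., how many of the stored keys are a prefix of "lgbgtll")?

1

Traverse "lgbgtll" character by character; count nodes along the way that are marked as word ends.
Prefixes of the query that are stored words: "lgbgtll"
Count: 1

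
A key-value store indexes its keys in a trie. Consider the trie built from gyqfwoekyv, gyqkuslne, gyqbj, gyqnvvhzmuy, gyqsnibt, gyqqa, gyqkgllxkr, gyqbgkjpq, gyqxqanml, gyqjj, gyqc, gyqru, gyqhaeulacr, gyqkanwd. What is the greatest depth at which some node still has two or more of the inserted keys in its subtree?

Look for the deepest trie node that still has at least two words in its subtree.
e.g. "gyqbgkjpq" and "gyqbj" share the prefix "gyqb" of length 4; no pair shares a longer one.
Longest shared-prefix length: 4

4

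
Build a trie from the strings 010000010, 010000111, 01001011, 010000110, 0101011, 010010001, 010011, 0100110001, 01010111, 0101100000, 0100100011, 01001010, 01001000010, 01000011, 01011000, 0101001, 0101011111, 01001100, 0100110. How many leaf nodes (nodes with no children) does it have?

11

Leaves are exactly the stored words that no other stored word extends.
Those words: "010000010", "010000110", "010000111", "01001000010", "0100100011", "01001010", "01001011", "0100110001", "0101001", "0101011111", "0101100000"
Leaf count: 11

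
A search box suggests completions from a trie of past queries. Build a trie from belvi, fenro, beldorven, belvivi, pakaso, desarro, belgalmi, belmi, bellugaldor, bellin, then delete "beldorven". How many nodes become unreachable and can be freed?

Walk "beldorven" from the leaf back toward the root, removing each node that no remaining word uses.
The suffix "dorven" (6 nodes) is used only by "beldorven"; the node for "bel" still has the child "v", so pruning stops there.
Nodes removed: 6

6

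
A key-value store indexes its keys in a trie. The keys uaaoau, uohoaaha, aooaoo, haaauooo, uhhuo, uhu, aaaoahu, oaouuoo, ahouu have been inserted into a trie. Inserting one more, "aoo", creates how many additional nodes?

"aoo" is already a full path in the trie; only an end-marker is added.
No new nodes are needed: 0.

0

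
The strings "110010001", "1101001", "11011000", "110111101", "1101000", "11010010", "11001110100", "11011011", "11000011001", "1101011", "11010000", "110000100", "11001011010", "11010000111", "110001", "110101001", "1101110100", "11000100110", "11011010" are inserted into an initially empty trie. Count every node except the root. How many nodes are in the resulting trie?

Count nodes per top-level branch (shared prefixes stored once):
  '1'-branch (110000100, 11000011001, 110001, 11000100110, 110010001, 11001011010, 11001110100, 1101000, 11010000, 11010000111, 1101001, 11010010, 110101001, 1101011, 11011000, 11011010, 11011011, 1101110100, 110111101): 65 nodes
Sum: 65

65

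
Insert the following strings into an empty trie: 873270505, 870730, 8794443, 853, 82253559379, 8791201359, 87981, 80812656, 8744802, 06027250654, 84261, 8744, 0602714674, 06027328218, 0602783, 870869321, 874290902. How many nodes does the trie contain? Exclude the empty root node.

Trace insertions, counting only characters that open a new branch:
  "873270505" → 9 new (8, 7, 3, 2, 7, 0, 5, 0, 5)
  "870730" → prefix "87" already present; 4 new (0, 7, 3, 0)
  "8794443" → prefix "87" already present; 5 new (9, 4, 4, 4, 3)
  "853" → prefix "8" already present; 2 new (5, 3)
  "82253559379" → prefix "8" already present; 10 new (2, 2, 5, 3, 5, 5, 9, 3, 7, 9)
  "8791201359" → prefix "879" already present; 7 new (1, 2, 0, 1, 3, 5, 9)
  "87981" → prefix "879" already present; 2 new (8, 1)
  "80812656" → prefix "8" already present; 7 new (0, 8, 1, 2, 6, 5, 6)
  "8744802" → prefix "87" already present; 5 new (4, 4, 8, 0, 2)
  "06027250654" → 11 new (0, 6, 0, 2, 7, 2, 5, 0, 6, 5, 4)
  "84261" → prefix "8" already present; 4 new (4, 2, 6, 1)
  "8744" → prefix "8744" already present; 0 new (none)
  "0602714674" → prefix "06027" already present; 5 new (1, 4, 6, 7, 4)
  "06027328218" → prefix "06027" already present; 6 new (3, 2, 8, 2, 1, 8)
  "0602783" → prefix "06027" already present; 2 new (8, 3)
  "870869321" → prefix "870" already present; 6 new (8, 6, 9, 3, 2, 1)
  "874290902" → prefix "874" already present; 6 new (2, 9, 0, 9, 0, 2)
Total nodes = 9 + 4 + 5 + 2 + 10 + 7 + 2 + 7 + 5 + 11 + 4 + 0 + 5 + 6 + 2 + 6 + 6 = 91

91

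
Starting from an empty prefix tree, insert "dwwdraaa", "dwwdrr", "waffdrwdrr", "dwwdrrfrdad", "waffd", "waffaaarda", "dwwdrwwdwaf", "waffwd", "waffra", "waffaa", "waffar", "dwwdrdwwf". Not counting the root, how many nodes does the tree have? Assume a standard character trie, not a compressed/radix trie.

45

Count nodes per top-level branch (shared prefixes stored once):
  'd'-branch (dwwdraaa, dwwdrdwwf, dwwdrr, dwwdrrfrdad, dwwdrwwdwaf): 24 nodes
  'w'-branch (waffaa, waffaaarda, waffar, waffd, waffdrwdrr, waffra, waffwd): 21 nodes
Sum: 45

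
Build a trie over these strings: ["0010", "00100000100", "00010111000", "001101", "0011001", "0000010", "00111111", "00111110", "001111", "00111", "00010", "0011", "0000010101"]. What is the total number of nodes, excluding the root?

37

For each word, the new-node count is its length minus the longest prefix already in the trie:
  "0010" → 4 new (0, 0, 1, 0)
  "00100000100" → prefix "0010" already present; 7 new (0, 0, 0, 0, 1, 0, 0)
  "00010111000" → prefix "00" already present; 9 new (0, 1, 0, 1, 1, 1, 0, 0, 0)
  "001101" → prefix "001" already present; 3 new (1, 0, 1)
  "0011001" → prefix "00110" already present; 2 new (0, 1)
  "0000010" → prefix "000" already present; 4 new (0, 0, 1, 0)
  "00111111" → prefix "0011" already present; 4 new (1, 1, 1, 1)
  "00111110" → prefix "0011111" already present; 1 new (0)
  "001111" → prefix "001111" already present; 0 new (none)
  "00111" → prefix "00111" already present; 0 new (none)
  "00010" → prefix "00010" already present; 0 new (none)
  "0011" → prefix "0011" already present; 0 new (none)
  "0000010101" → prefix "0000010" already present; 3 new (1, 0, 1)
Total nodes = 4 + 7 + 9 + 3 + 2 + 4 + 4 + 1 + 0 + 0 + 0 + 0 + 3 = 37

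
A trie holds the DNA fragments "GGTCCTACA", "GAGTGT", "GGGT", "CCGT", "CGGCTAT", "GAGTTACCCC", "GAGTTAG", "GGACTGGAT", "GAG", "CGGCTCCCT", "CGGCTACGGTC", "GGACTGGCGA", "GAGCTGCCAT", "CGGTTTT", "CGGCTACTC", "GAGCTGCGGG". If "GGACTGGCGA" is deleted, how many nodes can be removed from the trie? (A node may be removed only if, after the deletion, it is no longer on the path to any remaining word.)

3

A node on "GGACTGGCGA"'s path can go only if nothing else ends at it or branches off below it.
The suffix "CGA" (3 nodes) is used only by "GGACTGGCGA"; the node for "GGACTGG" still has the child "A", so pruning stops there.
Nodes removed: 3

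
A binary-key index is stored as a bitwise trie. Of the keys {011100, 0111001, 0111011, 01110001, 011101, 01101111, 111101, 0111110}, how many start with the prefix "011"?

Walk to "011"; the words in its subtree are exactly those with that prefix.
Words under "011": 01101111, 011100, 01110001, 0111001, 011101, 0111011, 0111110
Count: 7

7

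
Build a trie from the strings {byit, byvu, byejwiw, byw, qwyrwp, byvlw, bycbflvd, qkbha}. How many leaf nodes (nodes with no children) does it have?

8

A leaf is a node with no children — equivalently, the end of a word that is not a proper prefix of any other stored word.
Those words: "bycbflvd", "byejwiw", "byit", "byvlw", "byvu", "byw", "qkbha", "qwyrwp"
Leaf count: 8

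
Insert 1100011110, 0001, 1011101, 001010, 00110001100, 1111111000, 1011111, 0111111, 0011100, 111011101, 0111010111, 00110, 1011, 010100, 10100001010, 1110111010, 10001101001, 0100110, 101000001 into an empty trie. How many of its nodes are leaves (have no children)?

16

Leaves are exactly the stored words that no other stored word extends.
Those words: "0001", "001010", "00110001100", "0011100", "0100110", "010100", "0111010111", "0111111", "10001101001", "101000001", "10100001010", "1011101", "1011111", "1100011110", "1110111010", "1111111000"
Leaf count: 16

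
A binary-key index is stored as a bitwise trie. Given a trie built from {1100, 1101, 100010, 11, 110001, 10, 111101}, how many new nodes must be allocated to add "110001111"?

3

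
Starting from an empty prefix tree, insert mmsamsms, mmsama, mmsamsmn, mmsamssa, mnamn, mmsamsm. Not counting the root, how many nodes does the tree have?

Count nodes per top-level branch (shared prefixes stored once):
  'm'-branch (mmsama, mmsamsm, mmsamsmn, mmsamsms, mmsamssa, mnamn): 16 nodes
Sum: 16

16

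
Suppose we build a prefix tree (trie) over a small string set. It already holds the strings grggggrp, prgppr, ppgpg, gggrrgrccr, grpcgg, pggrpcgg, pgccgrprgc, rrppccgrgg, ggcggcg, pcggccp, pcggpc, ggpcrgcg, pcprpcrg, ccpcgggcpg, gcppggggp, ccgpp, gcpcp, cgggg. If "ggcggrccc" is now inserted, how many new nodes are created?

Walking "ggcggrccc" from the root, the first 5 characters ("ggcgg") follow existing edges; "r" is the first miss.
New nodes needed: |"ggcggrccc"| − 5 = 9 − 5 = 4.

4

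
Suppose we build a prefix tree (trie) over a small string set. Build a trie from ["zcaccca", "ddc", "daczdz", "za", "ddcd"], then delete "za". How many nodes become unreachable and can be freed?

1

After clearing the end-marker at "za", prune upward until reaching a node still needed by another word.
The suffix "a" (1 node) is used only by "za"; the node for "z" still has the child "c", so pruning stops there.
Nodes removed: 1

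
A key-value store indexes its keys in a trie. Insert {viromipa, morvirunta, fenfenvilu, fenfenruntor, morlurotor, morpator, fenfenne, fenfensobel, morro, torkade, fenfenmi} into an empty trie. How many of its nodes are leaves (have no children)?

11

A leaf is a node with no children — equivalently, the end of a word that is not a proper prefix of any other stored word.
Those words: "fenfenmi", "fenfenne", "fenfenruntor", "fenfensobel", "fenfenvilu", "morlurotor", "morpator", "morro", "morvirunta", "torkade", "viromipa"
Leaf count: 11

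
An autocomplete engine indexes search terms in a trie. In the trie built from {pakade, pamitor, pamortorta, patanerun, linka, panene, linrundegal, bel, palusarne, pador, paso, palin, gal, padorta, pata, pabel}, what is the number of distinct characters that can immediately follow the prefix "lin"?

2

The children of the "lin" node are the distinct next characters among strings starting with "lin".
Distinct next characters after "lin": k, r.
That node has 2 child edges.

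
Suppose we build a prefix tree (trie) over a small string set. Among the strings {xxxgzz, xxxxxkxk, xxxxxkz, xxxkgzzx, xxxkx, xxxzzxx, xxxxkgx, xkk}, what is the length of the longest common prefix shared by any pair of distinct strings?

6

The deepest shared node is where two words last agree before diverging.
e.g. "xxxxxkxk" and "xxxxxkz" share the prefix "xxxxxk" of length 6; no pair shares a longer one.
Longest shared-prefix length: 6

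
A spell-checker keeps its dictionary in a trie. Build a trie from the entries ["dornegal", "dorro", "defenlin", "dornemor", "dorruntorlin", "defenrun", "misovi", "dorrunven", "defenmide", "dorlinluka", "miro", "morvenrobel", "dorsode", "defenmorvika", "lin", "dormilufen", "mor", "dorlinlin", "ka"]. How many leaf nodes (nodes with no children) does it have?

18

Leaves are exactly the stored words that no other stored word extends.
Those words: "defenlin", "defenmide", "defenmorvika", "defenrun", "dorlinlin", "dorlinluka", "dormilufen", "dornegal", "dornemor", "dorro", "dorruntorlin", "dorrunven", "dorsode", "ka", "lin", "miro", "misovi", "morvenrobel"
Leaf count: 18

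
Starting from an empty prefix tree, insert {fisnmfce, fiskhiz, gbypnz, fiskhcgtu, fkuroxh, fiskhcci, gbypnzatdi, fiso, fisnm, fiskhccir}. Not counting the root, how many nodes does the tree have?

36

For each word, the new-node count is its length minus the longest prefix already in the trie:
  "fisnmfce" → 8 new (f, i, s, n, m, f, c, e)
  "fiskhiz" → prefix "fis" already present; 4 new (k, h, i, z)
  "gbypnz" → 6 new (g, b, y, p, n, z)
  "fiskhcgtu" → prefix "fiskh" already present; 4 new (c, g, t, u)
  "fkuroxh" → prefix "f" already present; 6 new (k, u, r, o, x, h)
  "fiskhcci" → prefix "fiskhc" already present; 2 new (c, i)
  "gbypnzatdi" → prefix "gbypnz" already present; 4 new (a, t, d, i)
  "fiso" → prefix "fis" already present; 1 new (o)
  "fisnm" → prefix "fisnm" already present; 0 new (none)
  "fiskhccir" → prefix "fiskhcci" already present; 1 new (r)
Total nodes = 8 + 4 + 6 + 4 + 6 + 2 + 4 + 1 + 0 + 1 = 36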